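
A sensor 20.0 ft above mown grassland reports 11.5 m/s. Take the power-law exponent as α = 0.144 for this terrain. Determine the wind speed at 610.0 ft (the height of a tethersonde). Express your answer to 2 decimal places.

18.81 m/s

Power-law profile: V₂ = V₁ · (z₂/z₁)^α
V₂ = 11.5 × (610.0/20.0)^0.144 = 11.5 × (30.5000)^0.144
    = 11.5 × 1.6358 = 18.8121 m/s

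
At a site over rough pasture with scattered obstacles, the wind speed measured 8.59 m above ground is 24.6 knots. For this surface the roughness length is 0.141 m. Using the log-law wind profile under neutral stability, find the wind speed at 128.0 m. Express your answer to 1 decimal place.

Log law: V(z) ∝ ln(z/z₀), so V₂/V₁ = ln(z₂/z₀) / ln(z₁/z₀).
ln(128.0/0.141) = 6.8110, ln(8.59/0.141) = 4.1096
V₂ = 24.6 × 6.8110/4.1096 = 24.6 × 1.6573 = 40.7707 knots

40.8 knots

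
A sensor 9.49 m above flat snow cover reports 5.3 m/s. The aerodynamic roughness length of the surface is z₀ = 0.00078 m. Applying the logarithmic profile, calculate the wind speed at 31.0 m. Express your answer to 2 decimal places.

5.97 m/s

Log law: V(z) ∝ ln(z/z₀), so V₂/V₁ = ln(z₂/z₀) / ln(z₁/z₀).
ln(31.0/0.00078) = 10.5902, ln(9.49/0.00078) = 9.4065
V₂ = 5.3 × 10.5902/9.4065 = 5.3 × 1.1258 = 5.9670 m/s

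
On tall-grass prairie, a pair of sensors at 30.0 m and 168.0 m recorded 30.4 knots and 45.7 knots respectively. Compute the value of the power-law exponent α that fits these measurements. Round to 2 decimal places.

α ≈ 0.24

Power law: V₂/V₁ = (z₂/z₁)^α ⇒ α = ln(V₂/V₁) / ln(z₂/z₁)
α = ln(45.7/30.4) / ln(168.0/30.0) = ln(1.5033) / ln(5.6000)
  = 0.40766 / 1.72277 = 0.23663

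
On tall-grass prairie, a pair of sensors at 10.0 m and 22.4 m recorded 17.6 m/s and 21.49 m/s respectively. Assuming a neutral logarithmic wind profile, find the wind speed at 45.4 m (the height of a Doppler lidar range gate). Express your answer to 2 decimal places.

24.90 m/s

Log law: V ∝ ln(z/z₀). From the pair, with r = V₁/V₂ = 0.81899,
ln z₀ = (ln z₁ − r·ln z₂)/(1 − r) = (2.3026 − 0.81899×3.1091)/0.18101 = -1.3463 → z₀ = 0.2602 m
V₃ = V₁ · ln(z₃/z₀)/ln(z₁/z₀) = 17.6 × 5.1618/3.6488 = 24.8975 m/s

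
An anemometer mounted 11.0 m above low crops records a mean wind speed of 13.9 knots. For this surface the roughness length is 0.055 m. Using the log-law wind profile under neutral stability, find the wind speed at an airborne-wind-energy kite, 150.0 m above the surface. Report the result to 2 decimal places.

20.75 knots

Log law: V(z) ∝ ln(z/z₀), so V₂/V₁ = ln(z₂/z₀) / ln(z₁/z₀).
ln(150.0/0.055) = 7.9111, ln(11.0/0.055) = 5.2983
V₂ = 13.9 × 7.9111/5.2983 = 13.9 × 1.4931 = 20.7545 knots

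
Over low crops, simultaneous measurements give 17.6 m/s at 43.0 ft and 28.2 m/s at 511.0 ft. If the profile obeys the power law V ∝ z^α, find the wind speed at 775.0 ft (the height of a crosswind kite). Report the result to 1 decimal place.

30.5 m/s

First find α: α = ln(V₂/V₁)/ln(z₂/z₁) = ln(28.2/17.6)/ln(511.0/43.0) = 0.47142/2.47517 = 0.1905
Extrapolate from 511.0 ft to 775.0 ft: V₃ = 28.2 × (775.0/511.0)^0.1905 = 28.2 × 1.0826 = 30.5281 m/s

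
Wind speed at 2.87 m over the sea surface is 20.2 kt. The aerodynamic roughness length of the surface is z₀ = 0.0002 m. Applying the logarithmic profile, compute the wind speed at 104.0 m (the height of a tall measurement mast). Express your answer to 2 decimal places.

27.78 kt

Log law: V(z) ∝ ln(z/z₀), so V₂/V₁ = ln(z₂/z₀) / ln(z₁/z₀).
ln(104.0/0.0002) = 13.1616, ln(2.87/0.0002) = 9.5715
V₂ = 20.2 × 13.1616/9.5715 = 20.2 × 1.3751 = 27.7766 kt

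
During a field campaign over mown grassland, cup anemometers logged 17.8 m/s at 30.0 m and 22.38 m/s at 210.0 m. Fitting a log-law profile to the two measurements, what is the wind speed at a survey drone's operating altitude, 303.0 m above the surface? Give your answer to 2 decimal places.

23.24 m/s

Log law: V ∝ ln(z/z₀). From the pair, with r = V₁/V₂ = 0.79535,
ln z₀ = (ln z₁ − r·ln z₂)/(1 − r) = (3.4012 − 0.79535×5.3471)/0.20465 = -4.1615 → z₀ = 0.01558 m
V₃ = V₁ · ln(z₃/z₀)/ln(z₁/z₀) = 17.8 × 9.8752/7.5627 = 23.2429 m/s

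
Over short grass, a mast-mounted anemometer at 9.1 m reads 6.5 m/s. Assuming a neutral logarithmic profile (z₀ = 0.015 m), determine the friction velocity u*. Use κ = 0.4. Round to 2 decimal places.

u* ≈ 0.41 m/s

Log law: V(z) = (u*/κ) · ln(z/z₀) ⇒ u* = κ · V / ln(z/z₀)
u* = 0.4 × 6.5 / ln(9.1/0.015) = 0.4 × 6.5 / 6.4080
   = 2.6000 / 6.4080 = 0.4057 m/s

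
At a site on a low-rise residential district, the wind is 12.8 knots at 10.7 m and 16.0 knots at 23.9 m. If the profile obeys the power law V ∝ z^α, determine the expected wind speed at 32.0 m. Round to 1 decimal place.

17.4 knots

First find α: α = ln(V₂/V₁)/ln(z₂/z₁) = ln(16.0/12.8)/ln(23.9/10.7) = 0.22314/0.80363 = 0.2777
Extrapolate from 23.9 m to 32.0 m: V₃ = 16.0 × (32.0/23.9)^0.2777 = 16.0 × 1.0844 = 17.3506 knots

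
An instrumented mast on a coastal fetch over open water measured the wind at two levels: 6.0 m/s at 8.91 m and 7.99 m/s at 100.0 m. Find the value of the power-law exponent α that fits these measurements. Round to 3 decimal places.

α ≈ 0.118

Power law: V₂/V₁ = (z₂/z₁)^α ⇒ α = ln(V₂/V₁) / ln(z₂/z₁)
α = ln(7.99/6.0) / ln(100.0/8.91) = ln(1.3317) / ln(11.2233)
  = 0.28643 / 2.41800 = 0.11846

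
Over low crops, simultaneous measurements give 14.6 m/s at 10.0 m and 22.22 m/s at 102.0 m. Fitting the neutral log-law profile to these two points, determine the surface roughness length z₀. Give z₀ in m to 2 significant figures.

Log law: V(z) ∝ ln(z/z₀). With r = V₁/V₂ = 14.6/22.22 = 0.65707,
r · ln(z₂/z₀) = ln(z₁/z₀) ⇒ ln z₀ = (ln z₁ − r·ln z₂)/(1 − r)
ln z₀ = (2.30259 − 0.65707×4.62497) / 0.34293 = -2.1471
z₀ = exp(-2.1471) = 0.1168 m

z₀ ≈ 0.12 m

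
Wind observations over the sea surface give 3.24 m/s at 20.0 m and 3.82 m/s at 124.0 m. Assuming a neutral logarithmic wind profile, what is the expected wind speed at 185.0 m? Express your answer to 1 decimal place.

Log law: V ∝ ln(z/z₀). From the pair, with r = V₁/V₂ = 0.84817,
ln z₀ = (ln z₁ − r·ln z₂)/(1 − r) = (2.9957 − 0.84817×4.8203)/0.15183 = -7.1966 → z₀ = 0.0007491 m
V₃ = V₁ · ln(z₃/z₀)/ln(z₁/z₀) = 3.24 × 12.4169/10.1923 = 3.9472 m/s

3.9 m/s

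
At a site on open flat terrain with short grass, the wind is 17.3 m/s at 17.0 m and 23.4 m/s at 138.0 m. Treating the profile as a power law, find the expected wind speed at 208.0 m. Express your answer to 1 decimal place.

First find α: α = ln(V₂/V₁)/ln(z₂/z₁) = ln(23.4/17.3)/ln(138.0/17.0) = 0.30203/2.09404 = 0.1442
Extrapolate from 138.0 m to 208.0 m: V₃ = 23.4 × (208.0/138.0)^0.1442 = 23.4 × 1.0610 = 24.8265 m/s

24.8 m/s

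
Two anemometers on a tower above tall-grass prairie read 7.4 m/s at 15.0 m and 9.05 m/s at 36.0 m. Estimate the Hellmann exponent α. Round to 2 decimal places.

α ≈ 0.23

Power law: V₂/V₁ = (z₂/z₁)^α ⇒ α = ln(V₂/V₁) / ln(z₂/z₁)
α = ln(9.05/7.4) / ln(36.0/15.0) = ln(1.2230) / ln(2.4000)
  = 0.20128 / 0.87547 = 0.22992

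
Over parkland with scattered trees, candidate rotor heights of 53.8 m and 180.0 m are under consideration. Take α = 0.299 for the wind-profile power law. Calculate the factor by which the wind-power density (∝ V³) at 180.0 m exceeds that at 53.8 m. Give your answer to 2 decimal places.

Speed ratio: V_B/V_A = (z_B/z_A)^α = (180.0/53.8)^0.299 = (3.3457)^0.299 = 1.43490
Power-density ratio: P_B/P_A = (V_B/V_A)³ = (1.43490)³ = 2.95439

2.95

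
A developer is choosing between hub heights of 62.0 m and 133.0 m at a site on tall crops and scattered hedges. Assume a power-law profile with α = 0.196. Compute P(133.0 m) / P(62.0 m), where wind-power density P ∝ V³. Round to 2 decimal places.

Speed ratio: V_B/V_A = (z_B/z_A)^α = (133.0/62.0)^0.196 = (2.1452)^0.196 = 1.16136
Power-density ratio: P_B/P_A = (V_B/V_A)³ = (1.16136)³ = 1.56638

1.57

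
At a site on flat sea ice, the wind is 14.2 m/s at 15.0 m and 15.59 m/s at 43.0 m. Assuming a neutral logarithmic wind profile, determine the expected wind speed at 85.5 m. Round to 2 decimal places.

16.50 m/s

Log law: V ∝ ln(z/z₀). From the pair, with r = V₁/V₂ = 0.91084,
ln z₀ = (ln z₁ − r·ln z₂)/(1 − r) = (2.7081 − 0.91084×3.7612)/0.08916 = -8.0507 → z₀ = 0.0003189 m
V₃ = V₁ · ln(z₃/z₀)/ln(z₁/z₀) = 14.2 × 12.4993/10.7588 = 16.4972 m/s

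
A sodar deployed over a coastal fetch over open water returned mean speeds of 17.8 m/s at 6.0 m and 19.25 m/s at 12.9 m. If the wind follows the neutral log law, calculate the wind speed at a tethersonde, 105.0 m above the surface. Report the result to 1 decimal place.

23.2 m/s

Log law: V ∝ ln(z/z₀). From the pair, with r = V₁/V₂ = 0.92468,
ln z₀ = (ln z₁ − r·ln z₂)/(1 − r) = (1.7918 − 0.92468×2.5572)/0.07532 = -7.6050 → z₀ = 0.0004979 m
V₃ = V₁ · ln(z₃/z₀)/ln(z₁/z₀) = 17.8 × 12.2590/9.3968 = 23.2218 m/s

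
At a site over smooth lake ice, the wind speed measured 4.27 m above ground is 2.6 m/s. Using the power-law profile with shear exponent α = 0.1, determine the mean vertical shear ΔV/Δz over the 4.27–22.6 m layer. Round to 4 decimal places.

Power law: V₂ = V₁ · (z₂/z₁)^α = 2.6 × (5.2927)^0.1 = 3.0714 m/s
ΔV/Δz = (3.0714 − 2.6)/(22.6 − 4.27) = 0.4714/18.3300 = 0.02572 m/s/m

0.0257 m/s/m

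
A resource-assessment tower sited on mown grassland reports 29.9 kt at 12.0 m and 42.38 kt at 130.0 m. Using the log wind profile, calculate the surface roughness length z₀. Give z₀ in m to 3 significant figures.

z₀ ≈ 0.0398 m

Log law: V(z) ∝ ln(z/z₀). With r = V₁/V₂ = 29.9/42.38 = 0.70552,
r · ln(z₂/z₀) = ln(z₁/z₀) ⇒ ln z₀ = (ln z₁ − r·ln z₂)/(1 − r)
ln z₀ = (2.48491 − 0.70552×4.86753) / 0.29448 = -3.2235
z₀ = exp(-3.2235) = 0.03982 m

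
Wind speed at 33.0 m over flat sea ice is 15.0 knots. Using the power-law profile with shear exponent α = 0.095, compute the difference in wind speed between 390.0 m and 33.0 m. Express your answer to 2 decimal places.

Power law: V₂ = V₁ · (z₂/z₁)^α = 15.0 × (11.8182)^0.095 = 18.9663 knots
ΔV = 18.9663 − 15.0 = 3.9663 knots

3.97 knots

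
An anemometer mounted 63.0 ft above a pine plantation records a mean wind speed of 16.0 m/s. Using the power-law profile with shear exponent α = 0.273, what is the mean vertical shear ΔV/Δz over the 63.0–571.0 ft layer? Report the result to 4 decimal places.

Power law: V₂ = V₁ · (z₂/z₁)^α = 16.0 × (9.0635)^0.273 = 29.2053 m/s
ΔV/Δz = (29.2053 − 16.0)/(571.0 − 63.0) = 13.2053/508.0000 = 0.02599 m/s/ft

0.0260 m/s/ft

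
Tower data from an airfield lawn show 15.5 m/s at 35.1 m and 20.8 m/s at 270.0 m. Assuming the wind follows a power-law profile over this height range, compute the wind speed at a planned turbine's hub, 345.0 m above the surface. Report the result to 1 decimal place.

21.5 m/s

First find α: α = ln(V₂/V₁)/ln(z₂/z₁) = ln(20.8/15.5)/ln(270.0/35.1) = 0.29411/2.04022 = 0.1442
Extrapolate from 270.0 m to 345.0 m: V₃ = 20.8 × (345.0/270.0)^0.1442 = 20.8 × 1.0360 = 21.5481 m/s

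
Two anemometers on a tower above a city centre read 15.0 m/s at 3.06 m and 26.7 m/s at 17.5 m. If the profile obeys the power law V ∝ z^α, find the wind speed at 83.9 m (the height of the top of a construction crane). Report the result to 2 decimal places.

First find α: α = ln(V₂/V₁)/ln(z₂/z₁) = ln(26.7/15.0)/ln(17.5/3.06) = 0.57661/1.74379 = 0.3307
Extrapolate from 17.5 m to 83.9 m: V₃ = 26.7 × (83.9/17.5)^0.3307 = 26.7 × 1.6792 = 44.8337 m/s

44.83 m/s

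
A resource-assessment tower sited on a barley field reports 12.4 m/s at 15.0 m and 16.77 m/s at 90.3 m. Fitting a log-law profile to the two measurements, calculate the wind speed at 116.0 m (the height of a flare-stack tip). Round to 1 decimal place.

17.4 m/s

Log law: V ∝ ln(z/z₀). From the pair, with r = V₁/V₂ = 0.73942,
ln z₀ = (ln z₁ − r·ln z₂)/(1 − r) = (2.7081 − 0.73942×4.5031)/0.26058 = -2.3856 → z₀ = 0.09204 m
V₃ = V₁ · ln(z₃/z₀)/ln(z₁/z₀) = 12.4 × 7.1392/5.0936 = 17.3797 m/s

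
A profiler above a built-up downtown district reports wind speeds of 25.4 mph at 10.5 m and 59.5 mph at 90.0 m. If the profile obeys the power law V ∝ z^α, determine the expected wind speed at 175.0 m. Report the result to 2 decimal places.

First find α: α = ln(V₂/V₁)/ln(z₂/z₁) = ln(59.5/25.4)/ln(90.0/10.5) = 0.85123/2.14843 = 0.3962
Extrapolate from 90.0 m to 175.0 m: V₃ = 59.5 × (175.0/90.0)^0.3962 = 59.5 × 1.3014 = 77.4355 mph

77.44 mph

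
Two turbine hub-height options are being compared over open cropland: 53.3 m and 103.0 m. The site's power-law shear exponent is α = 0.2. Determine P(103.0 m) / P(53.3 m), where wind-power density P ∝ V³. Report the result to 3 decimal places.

1.485

Speed ratio: V_B/V_A = (z_B/z_A)^α = (103.0/53.3)^0.2 = (1.9325)^0.2 = 1.14083
Power-density ratio: P_B/P_A = (V_B/V_A)³ = (1.14083)³ = 1.48479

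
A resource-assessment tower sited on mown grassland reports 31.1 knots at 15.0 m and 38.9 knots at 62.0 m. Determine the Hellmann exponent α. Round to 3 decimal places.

α ≈ 0.158

Power law: V₂/V₁ = (z₂/z₁)^α ⇒ α = ln(V₂/V₁) / ln(z₂/z₁)
α = ln(38.9/31.1) / ln(62.0/15.0) = ln(1.2508) / ln(4.1333)
  = 0.22379 / 1.41908 = 0.15770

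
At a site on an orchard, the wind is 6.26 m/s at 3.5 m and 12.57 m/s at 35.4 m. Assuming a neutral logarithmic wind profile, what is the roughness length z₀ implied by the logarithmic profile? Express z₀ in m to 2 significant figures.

z₀ ≈ 0.35 m

Log law: V(z) ∝ ln(z/z₀). With r = V₁/V₂ = 6.26/12.57 = 0.49801,
r · ln(z₂/z₀) = ln(z₁/z₀) ⇒ ln z₀ = (ln z₁ − r·ln z₂)/(1 − r)
ln z₀ = (1.25276 − 0.49801×3.56671) / 0.50199 = -1.0429
z₀ = exp(-1.0429) = 0.3524 m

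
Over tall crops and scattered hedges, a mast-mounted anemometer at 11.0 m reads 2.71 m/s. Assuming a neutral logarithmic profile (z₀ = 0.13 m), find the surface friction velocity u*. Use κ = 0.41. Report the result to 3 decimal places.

u* ≈ 0.250 m/s

Log law: V(z) = (u*/κ) · ln(z/z₀) ⇒ u* = κ · V / ln(z/z₀)
u* = 0.41 × 2.71 / ln(11.0/0.13) = 0.41 × 2.71 / 4.4381
   = 1.1111 / 4.4381 = 0.2504 m/s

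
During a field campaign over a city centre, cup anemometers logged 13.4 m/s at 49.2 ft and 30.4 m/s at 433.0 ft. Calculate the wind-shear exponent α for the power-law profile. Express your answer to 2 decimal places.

Power law: V₂/V₁ = (z₂/z₁)^α ⇒ α = ln(V₂/V₁) / ln(z₂/z₁)
α = ln(30.4/13.4) / ln(433.0/49.2) = ln(2.2687) / ln(8.8008)
  = 0.81919 / 2.17484 = 0.37667

α ≈ 0.38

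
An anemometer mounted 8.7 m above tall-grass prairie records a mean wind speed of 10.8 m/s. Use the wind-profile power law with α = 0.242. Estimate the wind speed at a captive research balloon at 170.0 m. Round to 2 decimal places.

Power-law profile: V₂ = V₁ · (z₂/z₁)^α
V₂ = 10.8 × (170.0/8.7)^0.242 = 10.8 × (19.5402)^0.242
    = 10.8 × 2.0531 = 22.1732 m/s

22.17 m/s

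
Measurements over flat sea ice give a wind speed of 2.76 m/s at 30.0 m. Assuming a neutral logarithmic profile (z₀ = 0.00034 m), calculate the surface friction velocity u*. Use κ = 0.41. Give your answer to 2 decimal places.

Log law: V(z) = (u*/κ) · ln(z/z₀) ⇒ u* = κ · V / ln(z/z₀)
u* = 0.41 × 2.76 / ln(30.0/0.00034) = 0.41 × 2.76 / 11.3878
   = 1.1316 / 11.3878 = 0.0994 m/s

u* ≈ 0.10 m/s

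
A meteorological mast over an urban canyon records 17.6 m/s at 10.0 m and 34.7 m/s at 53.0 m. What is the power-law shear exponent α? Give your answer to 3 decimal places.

α ≈ 0.407

Power law: V₂/V₁ = (z₂/z₁)^α ⇒ α = ln(V₂/V₁) / ln(z₂/z₁)
α = ln(34.7/17.6) / ln(53.0/10.0) = ln(1.9716) / ln(5.3000)
  = 0.67884 / 1.66771 = 0.40705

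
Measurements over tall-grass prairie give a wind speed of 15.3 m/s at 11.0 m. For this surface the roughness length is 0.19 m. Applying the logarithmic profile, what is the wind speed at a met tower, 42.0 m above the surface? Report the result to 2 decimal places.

Log law: V(z) ∝ ln(z/z₀), so V₂/V₁ = ln(z₂/z₀) / ln(z₁/z₀).
ln(42.0/0.19) = 5.3984, ln(11.0/0.19) = 4.0586
V₂ = 15.3 × 5.3984/4.0586 = 15.3 × 1.3301 = 20.3506 m/s

20.35 m/s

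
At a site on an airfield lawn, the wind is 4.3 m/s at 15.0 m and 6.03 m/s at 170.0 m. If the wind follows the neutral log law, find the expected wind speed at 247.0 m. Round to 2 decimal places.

Log law: V ∝ ln(z/z₀). From the pair, with r = V₁/V₂ = 0.71310,
ln z₀ = (ln z₁ − r·ln z₂)/(1 − r) = (2.7081 − 0.71310×5.1358)/0.28690 = -3.3262 → z₀ = 0.03593 m
V₃ = V₁ · ln(z₃/z₀)/ln(z₁/z₀) = 4.3 × 8.8356/6.0343 = 6.2962 m/s

6.30 m/s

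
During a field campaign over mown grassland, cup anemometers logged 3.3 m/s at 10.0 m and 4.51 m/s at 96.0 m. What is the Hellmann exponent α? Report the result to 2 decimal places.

α ≈ 0.14

Power law: V₂/V₁ = (z₂/z₁)^α ⇒ α = ln(V₂/V₁) / ln(z₂/z₁)
α = ln(4.51/3.3) / ln(96.0/10.0) = ln(1.3667) / ln(9.6000)
  = 0.31237 / 2.26176 = 0.13811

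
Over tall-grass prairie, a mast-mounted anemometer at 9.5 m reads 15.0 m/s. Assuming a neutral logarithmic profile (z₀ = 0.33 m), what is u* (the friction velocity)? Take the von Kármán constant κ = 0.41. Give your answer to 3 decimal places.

Log law: V(z) = (u*/κ) · ln(z/z₀) ⇒ u* = κ · V / ln(z/z₀)
u* = 0.41 × 15.0 / ln(9.5/0.33) = 0.41 × 15.0 / 3.3600
   = 6.1500 / 3.3600 = 1.8304 m/s

u* ≈ 1.830 m/s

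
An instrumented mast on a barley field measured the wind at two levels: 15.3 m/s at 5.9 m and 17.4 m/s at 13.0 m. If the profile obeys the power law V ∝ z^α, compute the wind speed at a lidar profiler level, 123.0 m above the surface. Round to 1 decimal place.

First find α: α = ln(V₂/V₁)/ln(z₂/z₁) = ln(17.4/15.3)/ln(13.0/5.9) = 0.12862/0.79000 = 0.1628
Extrapolate from 13.0 m to 123.0 m: V₃ = 17.4 × (123.0/13.0)^0.1628 = 17.4 × 1.4418 = 25.0867 m/s

25.1 m/s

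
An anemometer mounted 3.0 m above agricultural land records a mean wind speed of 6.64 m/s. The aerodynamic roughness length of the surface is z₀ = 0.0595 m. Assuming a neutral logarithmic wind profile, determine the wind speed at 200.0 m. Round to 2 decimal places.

Log law: V(z) ∝ ln(z/z₀), so V₂/V₁ = ln(z₂/z₀) / ln(z₁/z₀).
ln(200.0/0.0595) = 8.1201, ln(3.0/0.0595) = 3.9204
V₂ = 6.64 × 8.1201/3.9204 = 6.64 × 2.0712 = 13.7531 m/s

13.75 m/s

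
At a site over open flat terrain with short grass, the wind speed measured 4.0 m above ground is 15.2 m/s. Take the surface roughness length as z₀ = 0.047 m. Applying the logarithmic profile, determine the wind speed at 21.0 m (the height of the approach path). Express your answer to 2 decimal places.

20.87 m/s

Log law: V(z) ∝ ln(z/z₀), so V₂/V₁ = ln(z₂/z₀) / ln(z₁/z₀).
ln(21.0/0.047) = 6.1021, ln(4.0/0.047) = 4.4439
V₂ = 15.2 × 6.1021/4.4439 = 15.2 × 1.3731 = 20.8718 m/s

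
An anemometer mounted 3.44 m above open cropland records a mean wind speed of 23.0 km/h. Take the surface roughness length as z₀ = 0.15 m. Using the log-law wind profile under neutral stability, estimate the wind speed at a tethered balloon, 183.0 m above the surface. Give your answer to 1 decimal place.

52.2 km/h

Log law: V(z) ∝ ln(z/z₀), so V₂/V₁ = ln(z₂/z₀) / ln(z₁/z₀).
ln(183.0/0.15) = 7.1066, ln(3.44/0.15) = 3.1326
V₂ = 23.0 × 7.1066/3.1326 = 23.0 × 2.2686 = 52.1779 km/h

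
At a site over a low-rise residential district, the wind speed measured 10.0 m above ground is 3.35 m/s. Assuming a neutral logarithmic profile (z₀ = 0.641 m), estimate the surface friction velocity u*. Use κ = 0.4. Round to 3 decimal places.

Log law: V(z) = (u*/κ) · ln(z/z₀) ⇒ u* = κ · V / ln(z/z₀)
u* = 0.4 × 3.35 / ln(10.0/0.641) = 0.4 × 3.35 / 2.7473
   = 1.3400 / 2.7473 = 0.4877 m/s

u* ≈ 0.488 m/s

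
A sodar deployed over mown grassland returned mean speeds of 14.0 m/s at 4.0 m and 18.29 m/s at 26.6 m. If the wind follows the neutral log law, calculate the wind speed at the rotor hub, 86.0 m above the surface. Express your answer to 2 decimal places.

20.95 m/s

Log law: V ∝ ln(z/z₀). From the pair, with r = V₁/V₂ = 0.76545,
ln z₀ = (ln z₁ − r·ln z₂)/(1 − r) = (1.3863 − 0.76545×3.2809)/0.23455 = -4.7966 → z₀ = 0.008258 m
V₃ = V₁ · ln(z₃/z₀)/ln(z₁/z₀) = 14.0 × 9.2510/6.1829 = 20.9470 m/s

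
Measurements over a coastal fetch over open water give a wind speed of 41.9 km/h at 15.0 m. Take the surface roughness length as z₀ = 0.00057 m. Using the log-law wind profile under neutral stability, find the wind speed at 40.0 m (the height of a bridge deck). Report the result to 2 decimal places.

Log law: V(z) ∝ ln(z/z₀), so V₂/V₁ = ln(z₂/z₀) / ln(z₁/z₀).
ln(40.0/0.00057) = 11.1588, ln(15.0/0.00057) = 10.1779
V₂ = 41.9 × 11.1588/10.1779 = 41.9 × 1.0964 = 45.9378 km/h

45.94 km/h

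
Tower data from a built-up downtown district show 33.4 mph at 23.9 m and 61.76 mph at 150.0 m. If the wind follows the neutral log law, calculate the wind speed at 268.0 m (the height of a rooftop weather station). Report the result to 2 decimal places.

70.72 mph

Log law: V ∝ ln(z/z₀). From the pair, with r = V₁/V₂ = 0.54080,
ln z₀ = (ln z₁ − r·ln z₂)/(1 − r) = (3.1739 − 0.54080×5.0106)/0.45920 = 1.0107 → z₀ = 2.748 m
V₃ = V₁ · ln(z₃/z₀)/ln(z₁/z₀) = 33.4 × 4.5803/2.1632 = 70.7208 mph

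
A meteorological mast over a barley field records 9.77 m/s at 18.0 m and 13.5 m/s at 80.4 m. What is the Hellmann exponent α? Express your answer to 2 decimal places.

Power law: V₂/V₁ = (z₂/z₁)^α ⇒ α = ln(V₂/V₁) / ln(z₂/z₁)
α = ln(13.5/9.77) / ln(80.4/18.0) = ln(1.3818) / ln(4.4667)
  = 0.32337 / 1.49664 = 0.21607

α ≈ 0.22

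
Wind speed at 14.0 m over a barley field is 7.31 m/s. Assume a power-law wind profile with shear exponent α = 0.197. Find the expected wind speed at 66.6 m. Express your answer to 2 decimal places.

9.94 m/s

Power-law profile: V₂ = V₁ · (z₂/z₁)^α
V₂ = 7.31 × (66.6/14.0)^0.197 = 7.31 × (4.7571)^0.197
    = 7.31 × 1.3597 = 9.9393 m/s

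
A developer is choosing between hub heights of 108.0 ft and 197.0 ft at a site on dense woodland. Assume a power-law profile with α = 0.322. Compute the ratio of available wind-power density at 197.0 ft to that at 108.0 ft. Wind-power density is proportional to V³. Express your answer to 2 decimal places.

Speed ratio: V_B/V_A = (z_B/z_A)^α = (197.0/108.0)^0.322 = (1.8241)^0.322 = 1.21354
Power-density ratio: P_B/P_A = (V_B/V_A)³ = (1.21354)³ = 1.78717

1.79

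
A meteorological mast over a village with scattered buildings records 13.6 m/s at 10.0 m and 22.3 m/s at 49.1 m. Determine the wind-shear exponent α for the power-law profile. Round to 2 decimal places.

Power law: V₂/V₁ = (z₂/z₁)^α ⇒ α = ln(V₂/V₁) / ln(z₂/z₁)
α = ln(22.3/13.6) / ln(49.1/10.0) = ln(1.6397) / ln(4.9100)
  = 0.49452 / 1.59127 = 0.31077

α ≈ 0.31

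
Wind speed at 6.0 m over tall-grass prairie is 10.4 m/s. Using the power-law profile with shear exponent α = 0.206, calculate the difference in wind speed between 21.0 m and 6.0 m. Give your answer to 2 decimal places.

Power law: V₂ = V₁ · (z₂/z₁)^α = 10.4 × (3.5000)^0.206 = 13.4621 m/s
ΔV = 13.4621 − 10.4 = 3.0621 m/s

3.06 m/s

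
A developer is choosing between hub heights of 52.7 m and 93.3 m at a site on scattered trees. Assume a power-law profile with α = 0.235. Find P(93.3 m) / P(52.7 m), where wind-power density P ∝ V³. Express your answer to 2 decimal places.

1.50

Speed ratio: V_B/V_A = (z_B/z_A)^α = (93.3/52.7)^0.235 = (1.7704)^0.235 = 1.14366
Power-density ratio: P_B/P_A = (V_B/V_A)³ = (1.14366)³ = 1.49586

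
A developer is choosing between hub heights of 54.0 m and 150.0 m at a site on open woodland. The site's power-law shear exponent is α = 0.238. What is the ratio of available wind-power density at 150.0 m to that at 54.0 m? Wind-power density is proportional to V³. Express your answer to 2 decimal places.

Speed ratio: V_B/V_A = (z_B/z_A)^α = (150.0/54.0)^0.238 = (2.7778)^0.238 = 1.27526
Power-density ratio: P_B/P_A = (V_B/V_A)³ = (1.27526)³ = 2.07396

2.07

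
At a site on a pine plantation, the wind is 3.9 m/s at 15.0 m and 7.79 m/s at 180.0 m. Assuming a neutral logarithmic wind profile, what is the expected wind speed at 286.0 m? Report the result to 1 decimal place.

8.5 m/s

Log law: V ∝ ln(z/z₀). From the pair, with r = V₁/V₂ = 0.50064,
ln z₀ = (ln z₁ − r·ln z₂)/(1 − r) = (2.7081 − 0.50064×5.1930)/0.49936 = 0.2168 → z₀ = 1.242 m
V₃ = V₁ · ln(z₃/z₀)/ln(z₁/z₀) = 3.9 × 5.4392/2.4913 = 8.5149 m/s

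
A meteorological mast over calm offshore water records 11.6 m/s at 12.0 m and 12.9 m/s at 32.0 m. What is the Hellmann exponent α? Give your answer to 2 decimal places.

Power law: V₂/V₁ = (z₂/z₁)^α ⇒ α = ln(V₂/V₁) / ln(z₂/z₁)
α = ln(12.9/11.6) / ln(32.0/12.0) = ln(1.1121) / ln(2.6667)
  = 0.10622 / 0.98083 = 0.10830

α ≈ 0.11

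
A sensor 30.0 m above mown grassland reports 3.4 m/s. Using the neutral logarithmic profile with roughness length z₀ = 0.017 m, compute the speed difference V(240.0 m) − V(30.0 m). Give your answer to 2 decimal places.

0.95 m/s

Log law: V₂ = V₁ · ln(z₂/z₀)/ln(z₁/z₀) = 3.4 × 9.5552/7.4757 = 4.3457 m/s
ΔV = 4.3457 − 3.4 = 0.9457 m/s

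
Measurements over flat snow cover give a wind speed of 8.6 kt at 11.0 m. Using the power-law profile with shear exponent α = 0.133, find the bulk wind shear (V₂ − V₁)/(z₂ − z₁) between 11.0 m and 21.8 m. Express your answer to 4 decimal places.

0.0758 kt/m

Power law: V₂ = V₁ · (z₂/z₁)^α = 8.6 × (1.9818)^0.133 = 9.4191 kt
ΔV/Δz = (9.4191 − 8.6)/(21.8 − 11.0) = 0.8191/10.8000 = 0.07584 kt/m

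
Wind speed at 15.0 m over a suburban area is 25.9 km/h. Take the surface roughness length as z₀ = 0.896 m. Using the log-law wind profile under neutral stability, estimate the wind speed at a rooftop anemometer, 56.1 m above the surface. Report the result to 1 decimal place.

Log law: V(z) ∝ ln(z/z₀), so V₂/V₁ = ln(z₂/z₀) / ln(z₁/z₀).
ln(56.1/0.896) = 4.1370, ln(15.0/0.896) = 2.8179
V₂ = 25.9 × 4.1370/2.8179 = 25.9 × 1.4681 = 38.0242 km/h

38.0 km/h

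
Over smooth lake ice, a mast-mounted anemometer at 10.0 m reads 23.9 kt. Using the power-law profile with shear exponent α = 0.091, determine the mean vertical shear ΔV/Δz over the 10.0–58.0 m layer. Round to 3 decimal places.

0.086 kt/m

Power law: V₂ = V₁ · (z₂/z₁)^α = 23.9 × (5.8000)^0.091 = 28.0459 kt
ΔV/Δz = (28.0459 − 23.9)/(58.0 − 10.0) = 4.1459/48.0000 = 0.08637 kt/m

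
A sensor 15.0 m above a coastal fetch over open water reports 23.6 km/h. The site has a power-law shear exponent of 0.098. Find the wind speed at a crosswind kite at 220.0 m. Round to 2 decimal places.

30.71 km/h

Power-law profile: V₂ = V₁ · (z₂/z₁)^α
V₂ = 23.6 × (220.0/15.0)^0.098 = 23.6 × (14.6667)^0.098
    = 23.6 × 1.3011 = 30.7052 km/h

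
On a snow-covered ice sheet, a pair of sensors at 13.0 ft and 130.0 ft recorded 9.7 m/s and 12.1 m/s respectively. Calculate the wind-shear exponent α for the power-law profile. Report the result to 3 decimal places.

Power law: V₂/V₁ = (z₂/z₁)^α ⇒ α = ln(V₂/V₁) / ln(z₂/z₁)
α = ln(12.1/9.7) / ln(130.0/13.0) = ln(1.2474) / ln(10.0000)
  = 0.22108 / 2.30259 = 0.09601

α ≈ 0.096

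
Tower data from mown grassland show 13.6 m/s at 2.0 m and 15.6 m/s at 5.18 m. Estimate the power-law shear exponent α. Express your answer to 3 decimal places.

Power law: V₂/V₁ = (z₂/z₁)^α ⇒ α = ln(V₂/V₁) / ln(z₂/z₁)
α = ln(15.6/13.6) / ln(5.18/2.0) = ln(1.1471) / ln(2.5900)
  = 0.13720 / 0.95166 = 0.14417

α ≈ 0.144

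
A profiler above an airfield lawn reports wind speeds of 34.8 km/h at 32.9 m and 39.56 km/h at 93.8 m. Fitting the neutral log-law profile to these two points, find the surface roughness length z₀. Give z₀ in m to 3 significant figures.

Log law: V(z) ∝ ln(z/z₀). With r = V₁/V₂ = 34.8/39.56 = 0.87968,
r · ln(z₂/z₀) = ln(z₁/z₀) ⇒ ln z₀ = (ln z₁ − r·ln z₂)/(1 − r)
ln z₀ = (3.49347 − 0.87968×4.54116) / 0.12032 = -4.1661
z₀ = exp(-4.1661) = 0.01551 m

z₀ ≈ 0.0155 m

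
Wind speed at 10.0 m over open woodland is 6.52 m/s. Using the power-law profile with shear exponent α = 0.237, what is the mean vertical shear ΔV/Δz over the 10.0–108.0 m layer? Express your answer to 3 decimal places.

Power law: V₂ = V₁ · (z₂/z₁)^α = 6.52 × (10.8000)^0.237 = 11.4596 m/s
ΔV/Δz = (11.4596 − 6.52)/(108.0 − 10.0) = 4.9396/98.0000 = 0.05040 m/s/m

0.050 m/s/m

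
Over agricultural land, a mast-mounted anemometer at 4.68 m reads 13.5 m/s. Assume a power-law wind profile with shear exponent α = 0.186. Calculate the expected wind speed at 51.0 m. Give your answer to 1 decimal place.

Power-law profile: V₂ = V₁ · (z₂/z₁)^α
V₂ = 13.5 × (51.0/4.68)^0.186 = 13.5 × (10.8974)^0.186
    = 13.5 × 1.5593 = 21.0512 m/s

21.1 m/s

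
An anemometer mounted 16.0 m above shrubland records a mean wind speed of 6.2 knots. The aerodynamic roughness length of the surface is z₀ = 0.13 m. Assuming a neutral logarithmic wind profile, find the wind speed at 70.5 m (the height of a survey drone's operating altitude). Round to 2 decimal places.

8.11 knots

Log law: V(z) ∝ ln(z/z₀), so V₂/V₁ = ln(z₂/z₀) / ln(z₁/z₀).
ln(70.5/0.13) = 6.2958, ln(16.0/0.13) = 4.8128
V₂ = 6.2 × 6.2958/4.8128 = 6.2 × 1.3081 = 8.1105 knots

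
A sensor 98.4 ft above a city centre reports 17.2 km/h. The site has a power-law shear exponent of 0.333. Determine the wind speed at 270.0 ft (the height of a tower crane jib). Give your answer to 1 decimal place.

24.1 km/h

Power-law profile: V₂ = V₁ · (z₂/z₁)^α
V₂ = 17.2 × (270.0/98.4)^0.333 = 17.2 × (2.7439)^0.333
    = 17.2 × 1.3995 = 24.0716 km/h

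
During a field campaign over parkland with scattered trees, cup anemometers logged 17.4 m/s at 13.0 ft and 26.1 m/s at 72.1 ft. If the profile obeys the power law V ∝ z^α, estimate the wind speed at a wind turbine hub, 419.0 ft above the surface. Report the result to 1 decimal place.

First find α: α = ln(V₂/V₁)/ln(z₂/z₁) = ln(26.1/17.4)/ln(72.1/13.0) = 0.40547/1.71310 = 0.2367
Extrapolate from 72.1 ft to 419.0 ft: V₃ = 26.1 × (419.0/72.1)^0.2367 = 26.1 × 1.5167 = 39.5852 m/s

39.6 m/s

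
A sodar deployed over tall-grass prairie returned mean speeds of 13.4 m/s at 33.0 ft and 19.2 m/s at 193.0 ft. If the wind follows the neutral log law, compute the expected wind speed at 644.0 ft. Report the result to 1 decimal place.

23.2 m/s

Log law: V ∝ ln(z/z₀). From the pair, with r = V₁/V₂ = 0.69792,
ln z₀ = (ln z₁ − r·ln z₂)/(1 − r) = (3.4965 − 0.69792×5.2627)/0.30208 = -0.5840 → z₀ = 0.5577 ft
V₃ = V₁ · ln(z₃/z₀)/ln(z₁/z₀) = 13.4 × 7.0517/4.0805 = 23.1571 m/s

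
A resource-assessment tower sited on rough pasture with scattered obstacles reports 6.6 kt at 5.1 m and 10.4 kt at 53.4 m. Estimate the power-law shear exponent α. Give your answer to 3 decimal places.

Power law: V₂/V₁ = (z₂/z₁)^α ⇒ α = ln(V₂/V₁) / ln(z₂/z₁)
α = ln(10.4/6.6) / ln(53.4/5.1) = ln(1.5758) / ln(10.4706)
  = 0.45474 / 2.34857 = 0.19362

α ≈ 0.194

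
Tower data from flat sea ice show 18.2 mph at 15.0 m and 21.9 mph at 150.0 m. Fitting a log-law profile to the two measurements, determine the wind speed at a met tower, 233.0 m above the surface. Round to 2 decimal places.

22.61 mph

Log law: V ∝ ln(z/z₀). From the pair, with r = V₁/V₂ = 0.83105,
ln z₀ = (ln z₁ − r·ln z₂)/(1 − r) = (2.7081 − 0.83105×5.0106)/0.16895 = -8.6182 → z₀ = 0.0001808 m
V₃ = V₁ · ln(z₃/z₀)/ln(z₁/z₀) = 18.2 × 14.0692/11.3262 = 22.6077 mph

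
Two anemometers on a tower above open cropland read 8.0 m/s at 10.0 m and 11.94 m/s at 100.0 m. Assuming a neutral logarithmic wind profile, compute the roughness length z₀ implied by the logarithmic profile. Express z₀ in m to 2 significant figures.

Log law: V(z) ∝ ln(z/z₀). With r = V₁/V₂ = 8.0/11.94 = 0.67002,
r · ln(z₂/z₀) = ln(z₁/z₀) ⇒ ln z₀ = (ln z₁ − r·ln z₂)/(1 − r)
ln z₀ = (2.30259 − 0.67002×4.60517) / 0.32998 = -2.3727
z₀ = exp(-2.3727) = 0.09323 m

z₀ ≈ 0.093 m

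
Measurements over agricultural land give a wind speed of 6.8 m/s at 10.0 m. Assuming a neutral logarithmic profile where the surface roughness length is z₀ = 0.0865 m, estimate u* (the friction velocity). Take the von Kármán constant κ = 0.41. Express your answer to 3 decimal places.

Log law: V(z) = (u*/κ) · ln(z/z₀) ⇒ u* = κ · V / ln(z/z₀)
u* = 0.41 × 6.8 / ln(10.0/0.0865) = 0.41 × 6.8 / 4.7502
   = 2.7880 / 4.7502 = 0.5869 m/s

u* ≈ 0.587 m/s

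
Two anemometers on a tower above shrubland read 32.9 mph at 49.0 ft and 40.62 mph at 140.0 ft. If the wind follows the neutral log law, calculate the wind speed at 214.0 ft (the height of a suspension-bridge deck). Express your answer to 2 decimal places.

Log law: V ∝ ln(z/z₀). From the pair, with r = V₁/V₂ = 0.80995,
ln z₀ = (ln z₁ − r·ln z₂)/(1 − r) = (3.8918 − 0.80995×4.9416)/0.19005 = -0.5822 → z₀ = 0.5587 ft
V₃ = V₁ · ln(z₃/z₀)/ln(z₁/z₀) = 32.9 × 5.9481/4.4740 = 43.7404 mph

43.74 mph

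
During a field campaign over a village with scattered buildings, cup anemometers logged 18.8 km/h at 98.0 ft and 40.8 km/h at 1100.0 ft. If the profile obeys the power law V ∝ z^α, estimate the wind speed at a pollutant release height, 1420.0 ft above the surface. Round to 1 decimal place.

44.3 km/h

First find α: α = ln(V₂/V₁)/ln(z₂/z₁) = ln(40.8/18.8)/ln(1100.0/98.0) = 0.77483/2.41810 = 0.3204
Extrapolate from 1100.0 ft to 1420.0 ft: V₃ = 40.8 × (1420.0/1100.0)^0.3204 = 40.8 × 1.0853 = 44.2786 km/h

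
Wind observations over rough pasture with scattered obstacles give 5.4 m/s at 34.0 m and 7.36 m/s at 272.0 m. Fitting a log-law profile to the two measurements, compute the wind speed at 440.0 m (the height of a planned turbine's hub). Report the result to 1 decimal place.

7.8 m/s

Log law: V ∝ ln(z/z₀). From the pair, with r = V₁/V₂ = 0.73370,
ln z₀ = (ln z₁ − r·ln z₂)/(1 − r) = (3.5264 − 0.73370×5.6058)/0.26630 = -2.2027 → z₀ = 0.1105 m
V₃ = V₁ · ln(z₃/z₀)/ln(z₁/z₀) = 5.4 × 8.2895/5.7291 = 7.8133 m/s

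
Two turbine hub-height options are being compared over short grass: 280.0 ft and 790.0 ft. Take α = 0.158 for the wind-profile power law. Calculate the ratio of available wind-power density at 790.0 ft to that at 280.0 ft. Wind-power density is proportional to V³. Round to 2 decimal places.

1.64

Speed ratio: V_B/V_A = (z_B/z_A)^α = (790.0/280.0)^0.158 = (2.8214)^0.158 = 1.17808
Power-density ratio: P_B/P_A = (V_B/V_A)³ = (1.17808)³ = 1.63502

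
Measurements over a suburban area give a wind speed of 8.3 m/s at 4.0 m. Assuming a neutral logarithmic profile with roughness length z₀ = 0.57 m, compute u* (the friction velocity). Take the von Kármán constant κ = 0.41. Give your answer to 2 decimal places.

u* ≈ 1.75 m/s

Log law: V(z) = (u*/κ) · ln(z/z₀) ⇒ u* = κ · V / ln(z/z₀)
u* = 0.41 × 8.3 / ln(4.0/0.57) = 0.41 × 8.3 / 1.9484
   = 3.4030 / 1.9484 = 1.7465 m/s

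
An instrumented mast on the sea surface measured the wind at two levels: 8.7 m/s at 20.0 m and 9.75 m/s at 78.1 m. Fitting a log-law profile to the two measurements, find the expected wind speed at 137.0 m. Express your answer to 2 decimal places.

10.18 m/s

Log law: V ∝ ln(z/z₀). From the pair, with r = V₁/V₂ = 0.89231,
ln z₀ = (ln z₁ − r·ln z₂)/(1 − r) = (2.9957 − 0.89231×4.3580)/0.10769 = -8.2915 → z₀ = 0.0002506 m
V₃ = V₁ · ln(z₃/z₀)/ln(z₁/z₀) = 8.7 × 13.2115/11.2873 = 10.1832 m/s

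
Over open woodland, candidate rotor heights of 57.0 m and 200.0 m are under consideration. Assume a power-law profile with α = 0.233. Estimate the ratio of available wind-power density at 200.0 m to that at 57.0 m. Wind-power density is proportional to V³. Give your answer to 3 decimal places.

Speed ratio: V_B/V_A = (z_B/z_A)^α = (200.0/57.0)^0.233 = (3.5088)^0.233 = 1.33974
Power-density ratio: P_B/P_A = (V_B/V_A)³ = (1.33974)³ = 2.40471

2.405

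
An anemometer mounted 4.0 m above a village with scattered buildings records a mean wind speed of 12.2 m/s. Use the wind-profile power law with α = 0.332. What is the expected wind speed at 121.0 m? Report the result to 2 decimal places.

Power-law profile: V₂ = V₁ · (z₂/z₁)^α
V₂ = 12.2 × (121.0/4.0)^0.332 = 12.2 × (30.2500)^0.332
    = 12.2 × 3.1017 = 37.8408 m/s

37.84 m/s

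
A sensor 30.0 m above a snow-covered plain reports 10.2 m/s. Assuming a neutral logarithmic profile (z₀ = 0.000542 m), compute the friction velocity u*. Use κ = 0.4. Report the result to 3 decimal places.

u* ≈ 0.374 m/s

Log law: V(z) = (u*/κ) · ln(z/z₀) ⇒ u* = κ · V / ln(z/z₀)
u* = 0.4 × 10.2 / ln(30.0/0.000542) = 0.4 × 10.2 / 10.9214
   = 4.0800 / 10.9214 = 0.3736 m/s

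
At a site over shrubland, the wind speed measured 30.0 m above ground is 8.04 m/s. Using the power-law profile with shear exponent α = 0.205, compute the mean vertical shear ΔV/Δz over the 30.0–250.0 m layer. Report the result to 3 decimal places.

Power law: V₂ = V₁ · (z₂/z₁)^α = 8.04 × (8.3333)^0.205 = 12.4172 m/s
ΔV/Δz = (12.4172 − 8.04)/(250.0 − 30.0) = 4.3772/220.0000 = 0.01990 m/s/m

0.020 m/s/m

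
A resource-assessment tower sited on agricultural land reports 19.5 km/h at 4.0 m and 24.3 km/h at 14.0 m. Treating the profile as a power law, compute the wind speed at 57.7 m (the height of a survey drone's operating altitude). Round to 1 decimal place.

First find α: α = ln(V₂/V₁)/ln(z₂/z₁) = ln(24.3/19.5)/ln(14.0/4.0) = 0.22006/1.25276 = 0.1757
Extrapolate from 14.0 m to 57.7 m: V₃ = 24.3 × (57.7/14.0)^0.1757 = 24.3 × 1.2824 = 31.1635 km/h

31.2 km/h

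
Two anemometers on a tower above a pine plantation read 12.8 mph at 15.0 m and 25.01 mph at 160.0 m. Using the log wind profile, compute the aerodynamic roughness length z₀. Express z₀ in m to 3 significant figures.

Log law: V(z) ∝ ln(z/z₀). With r = V₁/V₂ = 12.8/25.01 = 0.51180,
r · ln(z₂/z₀) = ln(z₁/z₀) ⇒ ln z₀ = (ln z₁ − r·ln z₂)/(1 − r)
ln z₀ = (2.70805 − 0.51180×5.07517) / 0.48820 = 0.2265
z₀ = exp(0.2265) = 1.254 m

z₀ ≈ 1.25 m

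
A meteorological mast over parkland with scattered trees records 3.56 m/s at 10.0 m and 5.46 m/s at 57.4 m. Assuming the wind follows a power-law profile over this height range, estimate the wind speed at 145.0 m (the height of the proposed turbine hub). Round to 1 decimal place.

First find α: α = ln(V₂/V₁)/ln(z₂/z₁) = ln(5.46/3.56)/ln(57.4/10.0) = 0.42769/1.74746 = 0.2447
Extrapolate from 57.4 m to 145.0 m: V₃ = 5.46 × (145.0/57.4)^0.2447 = 5.46 × 1.2546 = 6.8500 m/s

6.9 m/s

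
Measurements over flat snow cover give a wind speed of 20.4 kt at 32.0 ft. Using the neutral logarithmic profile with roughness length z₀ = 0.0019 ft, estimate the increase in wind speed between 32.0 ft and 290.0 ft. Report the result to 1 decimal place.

4.6 kt

Log law: V₂ = V₁ · ln(z₂/z₀)/ln(z₁/z₀) = 20.4 × 11.9358/9.7316 = 25.0205 kt
ΔV = 25.0205 − 20.4 = 4.6205 kt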